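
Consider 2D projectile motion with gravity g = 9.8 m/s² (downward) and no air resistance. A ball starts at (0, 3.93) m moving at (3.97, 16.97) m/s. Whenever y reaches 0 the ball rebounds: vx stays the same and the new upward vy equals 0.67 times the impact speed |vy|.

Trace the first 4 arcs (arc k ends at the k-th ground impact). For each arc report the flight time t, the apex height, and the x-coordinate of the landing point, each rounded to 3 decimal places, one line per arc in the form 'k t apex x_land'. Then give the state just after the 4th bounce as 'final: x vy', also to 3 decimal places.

1 3.681 18.623 14.614
2 2.612 8.360 24.985
3 1.750 3.753 31.934
4 1.173 1.685 36.589
final: 36.589 3.850

Arc 1: start y=3.930, vy=16.970 → t=3.681, apex=18.623, x_land=14.614, impact vy=-19.105
  bounce: vy ← 0.67·19.105 = 12.800
Arc 2: start y=0.000, vy=12.800 → t=2.612, apex=8.360, x_land=24.985, impact vy=-12.800
  bounce: vy ← 0.67·12.800 = 8.576
Arc 3: start y=0.000, vy=8.576 → t=1.750, apex=3.753, x_land=31.934, impact vy=-8.576
  bounce: vy ← 0.67·8.576 = 5.746
Arc 4: start y=0.000, vy=5.746 → t=1.173, apex=1.685, x_land=36.589, impact vy=-5.746
  bounce: vy ← 0.67·5.746 = 3.850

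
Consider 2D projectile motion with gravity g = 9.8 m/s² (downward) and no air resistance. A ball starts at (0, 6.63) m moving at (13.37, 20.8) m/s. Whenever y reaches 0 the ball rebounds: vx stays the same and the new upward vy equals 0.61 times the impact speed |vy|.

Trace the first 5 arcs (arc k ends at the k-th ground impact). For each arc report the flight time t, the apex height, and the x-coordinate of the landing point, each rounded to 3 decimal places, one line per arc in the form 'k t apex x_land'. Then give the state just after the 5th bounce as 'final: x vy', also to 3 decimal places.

Arc 1: start y=6.630, vy=20.800 → t=4.543, apex=28.703, x_land=60.737, impact vy=-23.719
  bounce: vy ← 0.61·23.719 = 14.469
Arc 2: start y=0.000, vy=14.469 → t=2.953, apex=10.681, x_land=100.215, impact vy=-14.469
  bounce: vy ← 0.61·14.469 = 8.826
Arc 3: start y=0.000, vy=8.826 → t=1.801, apex=3.974, x_land=124.297, impact vy=-8.826
  bounce: vy ← 0.61·8.826 = 5.384
Arc 4: start y=0.000, vy=5.384 → t=1.099, apex=1.479, x_land=138.987, impact vy=-5.384
  bounce: vy ← 0.61·5.384 = 3.284
Arc 5: start y=0.000, vy=3.284 → t=0.670, apex=0.550, x_land=147.948, impact vy=-3.284
  bounce: vy ← 0.61·3.284 = 2.003

1 4.543 28.703 60.737
2 2.953 10.681 100.215
3 1.801 3.974 124.297
4 1.099 1.479 138.987
5 0.670 0.550 147.948
final: 147.948 2.003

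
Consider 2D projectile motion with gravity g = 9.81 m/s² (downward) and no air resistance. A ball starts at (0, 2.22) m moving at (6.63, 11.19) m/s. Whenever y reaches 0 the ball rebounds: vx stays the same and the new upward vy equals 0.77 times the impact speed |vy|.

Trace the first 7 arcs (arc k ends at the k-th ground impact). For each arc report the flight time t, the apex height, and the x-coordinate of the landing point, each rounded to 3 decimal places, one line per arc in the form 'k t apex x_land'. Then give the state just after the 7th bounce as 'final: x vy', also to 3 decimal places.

Arc 1: start y=2.220, vy=11.190 → t=2.465, apex=8.602, x_land=16.343, impact vy=-12.991
  bounce: vy ← 0.77·12.991 = 10.003
Arc 2: start y=0.000, vy=10.003 → t=2.039, apex=5.100, x_land=29.864, impact vy=-10.003
  bounce: vy ← 0.77·10.003 = 7.703
Arc 3: start y=0.000, vy=7.703 → t=1.570, apex=3.024, x_land=40.275, impact vy=-7.703
  bounce: vy ← 0.77·7.703 = 5.931
Arc 4: start y=0.000, vy=5.931 → t=1.209, apex=1.793, x_land=48.292, impact vy=-5.931
  bounce: vy ← 0.77·5.931 = 4.567
Arc 5: start y=0.000, vy=4.567 → t=0.931, apex=1.063, x_land=54.465, impact vy=-4.567
  bounce: vy ← 0.77·4.567 = 3.516
Arc 6: start y=0.000, vy=3.516 → t=0.717, apex=0.630, x_land=59.218, impact vy=-3.516
  bounce: vy ← 0.77·3.516 = 2.708
Arc 7: start y=0.000, vy=2.708 → t=0.552, apex=0.374, x_land=62.878, impact vy=-2.708
  bounce: vy ← 0.77·2.708 = 2.085

1 2.465 8.602 16.343
2 2.039 5.100 29.864
3 1.570 3.024 40.275
4 1.209 1.793 48.292
5 0.931 1.063 54.465
6 0.717 0.630 59.218
7 0.552 0.374 62.878
final: 62.878 2.085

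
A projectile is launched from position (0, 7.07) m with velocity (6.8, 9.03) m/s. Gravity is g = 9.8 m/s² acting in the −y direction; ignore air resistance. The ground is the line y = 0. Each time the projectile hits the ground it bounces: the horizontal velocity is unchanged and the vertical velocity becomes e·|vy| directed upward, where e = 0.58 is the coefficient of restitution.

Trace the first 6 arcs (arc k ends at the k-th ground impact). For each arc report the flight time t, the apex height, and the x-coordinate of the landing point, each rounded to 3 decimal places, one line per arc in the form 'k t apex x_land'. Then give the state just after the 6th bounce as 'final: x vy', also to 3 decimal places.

Arc 1: start y=7.070, vy=9.030 → t=2.435, apex=11.230, x_land=16.560, impact vy=-14.836
  bounce: vy ← 0.58·14.836 = 8.605
Arc 2: start y=0.000, vy=8.605 → t=1.756, apex=3.778, x_land=28.502, impact vy=-8.605
  bounce: vy ← 0.58·8.605 = 4.991
Arc 3: start y=0.000, vy=4.991 → t=1.019, apex=1.271, x_land=35.428, impact vy=-4.991
  bounce: vy ← 0.58·4.991 = 2.895
Arc 4: start y=0.000, vy=2.895 → t=0.591, apex=0.428, x_land=39.445, impact vy=-2.895
  bounce: vy ← 0.58·2.895 = 1.679
Arc 5: start y=0.000, vy=1.679 → t=0.343, apex=0.144, x_land=41.775, impact vy=-1.679
  bounce: vy ← 0.58·1.679 = 0.974
Arc 6: start y=0.000, vy=0.974 → t=0.199, apex=0.048, x_land=43.126, impact vy=-0.974
  bounce: vy ← 0.58·0.974 = 0.565

1 2.435 11.230 16.560
2 1.756 3.778 28.502
3 1.019 1.271 35.428
4 0.591 0.428 39.445
5 0.343 0.144 41.775
6 0.199 0.048 43.126
final: 43.126 0.565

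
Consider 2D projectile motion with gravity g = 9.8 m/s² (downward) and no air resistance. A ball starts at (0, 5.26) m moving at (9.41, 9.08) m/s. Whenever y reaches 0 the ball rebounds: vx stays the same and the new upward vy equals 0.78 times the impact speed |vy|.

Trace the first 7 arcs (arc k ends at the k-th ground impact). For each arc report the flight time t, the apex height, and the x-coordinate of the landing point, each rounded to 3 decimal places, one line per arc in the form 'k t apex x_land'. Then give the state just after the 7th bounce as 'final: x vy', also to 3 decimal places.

1 2.316 9.466 21.798
2 2.168 5.759 42.202
3 1.691 3.504 58.117
4 1.319 2.132 70.530
5 1.029 1.297 80.213
6 0.803 0.789 87.765
7 0.626 0.480 93.656
final: 93.656 2.393

Arc 1: start y=5.260, vy=9.080 → t=2.316, apex=9.466, x_land=21.798, impact vy=-13.621
  bounce: vy ← 0.78·13.621 = 10.625
Arc 2: start y=0.000, vy=10.625 → t=2.168, apex=5.759, x_land=42.202, impact vy=-10.625
  bounce: vy ← 0.78·10.625 = 8.287
Arc 3: start y=0.000, vy=8.287 → t=1.691, apex=3.504, x_land=58.117, impact vy=-8.287
  bounce: vy ← 0.78·8.287 = 6.464
Arc 4: start y=0.000, vy=6.464 → t=1.319, apex=2.132, x_land=70.530, impact vy=-6.464
  bounce: vy ← 0.78·6.464 = 5.042
Arc 5: start y=0.000, vy=5.042 → t=1.029, apex=1.297, x_land=80.213, impact vy=-5.042
  bounce: vy ← 0.78·5.042 = 3.933
Arc 6: start y=0.000, vy=3.933 → t=0.803, apex=0.789, x_land=87.765, impact vy=-3.933
  bounce: vy ← 0.78·3.933 = 3.068
Arc 7: start y=0.000, vy=3.068 → t=0.626, apex=0.480, x_land=93.656, impact vy=-3.068
  bounce: vy ← 0.78·3.068 = 2.393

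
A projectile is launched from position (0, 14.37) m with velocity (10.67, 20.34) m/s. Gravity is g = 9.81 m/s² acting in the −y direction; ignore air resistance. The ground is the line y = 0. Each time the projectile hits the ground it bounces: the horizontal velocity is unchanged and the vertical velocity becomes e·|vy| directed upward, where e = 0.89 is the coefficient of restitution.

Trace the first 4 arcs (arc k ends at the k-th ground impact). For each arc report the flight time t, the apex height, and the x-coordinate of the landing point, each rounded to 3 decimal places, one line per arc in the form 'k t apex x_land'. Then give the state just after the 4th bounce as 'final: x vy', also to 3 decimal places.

1 4.762 35.456 50.811
2 4.786 28.085 101.874
3 4.259 22.246 147.321
4 3.791 17.621 187.769
final: 187.769 16.548

Arc 1: start y=14.370, vy=20.340 → t=4.762, apex=35.456, x_land=50.811, impact vy=-26.375
  bounce: vy ← 0.89·26.375 = 23.474
Arc 2: start y=0.000, vy=23.474 → t=4.786, apex=28.085, x_land=101.874, impact vy=-23.474
  bounce: vy ← 0.89·23.474 = 20.892
Arc 3: start y=0.000, vy=20.892 → t=4.259, apex=22.246, x_land=147.321, impact vy=-20.892
  bounce: vy ← 0.89·20.892 = 18.594
Arc 4: start y=0.000, vy=18.594 → t=3.791, apex=17.621, x_land=187.769, impact vy=-18.594
  bounce: vy ← 0.89·18.594 = 16.548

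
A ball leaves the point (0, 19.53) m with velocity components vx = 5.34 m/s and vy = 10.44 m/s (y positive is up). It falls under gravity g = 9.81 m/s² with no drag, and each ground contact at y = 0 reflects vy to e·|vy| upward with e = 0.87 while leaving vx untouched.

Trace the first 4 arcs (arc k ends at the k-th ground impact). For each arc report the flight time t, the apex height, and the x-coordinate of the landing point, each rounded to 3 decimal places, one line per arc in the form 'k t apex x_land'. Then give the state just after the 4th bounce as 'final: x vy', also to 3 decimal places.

Arc 1: start y=19.530, vy=10.440 → t=3.326, apex=25.085, x_land=17.759, impact vy=-22.185
  bounce: vy ← 0.87·22.185 = 19.301
Arc 2: start y=0.000, vy=19.301 → t=3.935, apex=18.987, x_land=38.772, impact vy=-19.301
  bounce: vy ← 0.87·19.301 = 16.792
Arc 3: start y=0.000, vy=16.792 → t=3.423, apex=14.371, x_land=57.053, impact vy=-16.792
  bounce: vy ← 0.87·16.792 = 14.609
Arc 4: start y=0.000, vy=14.609 → t=2.978, apex=10.878, x_land=72.957, impact vy=-14.609
  bounce: vy ← 0.87·14.609 = 12.710

1 3.326 25.085 17.759
2 3.935 18.987 38.772
3 3.423 14.371 57.053
4 2.978 10.878 72.957
final: 72.957 12.710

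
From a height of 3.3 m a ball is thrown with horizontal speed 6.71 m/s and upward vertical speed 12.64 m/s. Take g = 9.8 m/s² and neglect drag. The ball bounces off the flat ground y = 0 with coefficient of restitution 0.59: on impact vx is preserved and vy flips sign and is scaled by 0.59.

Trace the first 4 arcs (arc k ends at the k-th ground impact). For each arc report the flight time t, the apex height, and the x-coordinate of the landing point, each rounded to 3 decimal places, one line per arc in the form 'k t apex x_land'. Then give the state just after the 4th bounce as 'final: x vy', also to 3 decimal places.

Arc 1: start y=3.300, vy=12.640 → t=2.819, apex=11.452, x_land=18.912, impact vy=-14.982
  bounce: vy ← 0.59·14.982 = 8.839
Arc 2: start y=0.000, vy=8.839 → t=1.804, apex=3.986, x_land=31.017, impact vy=-8.839
  bounce: vy ← 0.59·8.839 = 5.215
Arc 3: start y=0.000, vy=5.215 → t=1.064, apex=1.388, x_land=38.158, impact vy=-5.215
  bounce: vy ← 0.59·5.215 = 3.077
Arc 4: start y=0.000, vy=3.077 → t=0.628, apex=0.483, x_land=42.372, impact vy=-3.077
  bounce: vy ← 0.59·3.077 = 1.815

1 2.819 11.452 18.912
2 1.804 3.986 31.017
3 1.064 1.388 38.158
4 0.628 0.483 42.372
final: 42.372 1.815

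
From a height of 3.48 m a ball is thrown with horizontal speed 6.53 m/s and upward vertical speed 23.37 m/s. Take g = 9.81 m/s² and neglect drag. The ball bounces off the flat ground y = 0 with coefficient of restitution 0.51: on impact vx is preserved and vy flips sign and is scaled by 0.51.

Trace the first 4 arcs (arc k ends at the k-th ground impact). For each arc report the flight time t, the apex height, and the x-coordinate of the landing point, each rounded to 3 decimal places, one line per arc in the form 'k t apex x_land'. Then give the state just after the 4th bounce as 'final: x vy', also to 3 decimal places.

Arc 1: start y=3.480, vy=23.370 → t=4.909, apex=31.317, x_land=32.056, impact vy=-24.788
  bounce: vy ← 0.51·24.788 = 12.642
Arc 2: start y=0.000, vy=12.642 → t=2.577, apex=8.145, x_land=48.886, impact vy=-12.642
  bounce: vy ← 0.51·12.642 = 6.447
Arc 3: start y=0.000, vy=6.447 → t=1.314, apex=2.119, x_land=57.469, impact vy=-6.447
  bounce: vy ← 0.51·6.447 = 3.288
Arc 4: start y=0.000, vy=3.288 → t=0.670, apex=0.551, x_land=61.847, impact vy=-3.288
  bounce: vy ← 0.51·3.288 = 1.677

1 4.909 31.317 32.056
2 2.577 8.145 48.886
3 1.314 2.119 57.469
4 0.670 0.551 61.847
final: 61.847 1.677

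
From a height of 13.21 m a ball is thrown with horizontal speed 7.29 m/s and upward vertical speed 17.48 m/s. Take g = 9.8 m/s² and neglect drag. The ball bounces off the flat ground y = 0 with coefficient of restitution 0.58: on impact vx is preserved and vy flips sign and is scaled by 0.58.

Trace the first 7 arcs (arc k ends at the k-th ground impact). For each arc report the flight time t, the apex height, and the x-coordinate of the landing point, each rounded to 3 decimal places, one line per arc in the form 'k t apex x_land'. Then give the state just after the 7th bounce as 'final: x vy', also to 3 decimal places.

1 4.208 28.799 30.676
2 2.812 9.688 51.178
3 1.631 3.259 63.068
4 0.946 1.096 69.965
5 0.549 0.369 73.965
6 0.318 0.124 76.285
7 0.185 0.042 77.630
final: 77.630 0.525

Arc 1: start y=13.210, vy=17.480 → t=4.208, apex=28.799, x_land=30.676, impact vy=-23.759
  bounce: vy ← 0.58·23.759 = 13.780
Arc 2: start y=0.000, vy=13.780 → t=2.812, apex=9.688, x_land=51.178, impact vy=-13.780
  bounce: vy ← 0.58·13.780 = 7.992
Arc 3: start y=0.000, vy=7.992 → t=1.631, apex=3.259, x_land=63.068, impact vy=-7.992
  bounce: vy ← 0.58·7.992 = 4.636
Arc 4: start y=0.000, vy=4.636 → t=0.946, apex=1.096, x_land=69.965, impact vy=-4.636
  bounce: vy ← 0.58·4.636 = 2.689
Arc 5: start y=0.000, vy=2.689 → t=0.549, apex=0.369, x_land=73.965, impact vy=-2.689
  bounce: vy ← 0.58·2.689 = 1.559
Arc 6: start y=0.000, vy=1.559 → t=0.318, apex=0.124, x_land=76.285, impact vy=-1.559
  bounce: vy ← 0.58·1.559 = 0.904
Arc 7: start y=0.000, vy=0.904 → t=0.185, apex=0.042, x_land=77.630, impact vy=-0.904
  bounce: vy ← 0.58·0.904 = 0.525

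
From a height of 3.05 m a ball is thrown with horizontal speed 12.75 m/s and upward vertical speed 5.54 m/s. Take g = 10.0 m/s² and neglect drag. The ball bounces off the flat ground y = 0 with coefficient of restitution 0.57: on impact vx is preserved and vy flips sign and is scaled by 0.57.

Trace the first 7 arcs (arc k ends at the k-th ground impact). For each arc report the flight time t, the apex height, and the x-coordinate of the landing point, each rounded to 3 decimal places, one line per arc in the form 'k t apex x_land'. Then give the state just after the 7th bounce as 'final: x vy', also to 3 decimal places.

1 1.512 4.585 19.272
2 1.092 1.490 33.190
3 0.622 0.484 41.124
4 0.355 0.157 45.646
5 0.202 0.051 48.223
6 0.115 0.017 49.692
7 0.066 0.005 50.530
final: 50.530 0.187

Arc 1: start y=3.050, vy=5.540 → t=1.512, apex=4.585, x_land=19.272, impact vy=-9.576
  bounce: vy ← 0.57·9.576 = 5.458
Arc 2: start y=0.000, vy=5.458 → t=1.092, apex=1.490, x_land=33.190, impact vy=-5.458
  bounce: vy ← 0.57·5.458 = 3.111
Arc 3: start y=0.000, vy=3.111 → t=0.622, apex=0.484, x_land=41.124, impact vy=-3.111
  bounce: vy ← 0.57·3.111 = 1.773
Arc 4: start y=0.000, vy=1.773 → t=0.355, apex=0.157, x_land=45.646, impact vy=-1.773
  bounce: vy ← 0.57·1.773 = 1.011
Arc 5: start y=0.000, vy=1.011 → t=0.202, apex=0.051, x_land=48.223, impact vy=-1.011
  bounce: vy ← 0.57·1.011 = 0.576
Arc 6: start y=0.000, vy=0.576 → t=0.115, apex=0.017, x_land=49.692, impact vy=-0.576
  bounce: vy ← 0.57·0.576 = 0.328
Arc 7: start y=0.000, vy=0.328 → t=0.066, apex=0.005, x_land=50.530, impact vy=-0.328
  bounce: vy ← 0.57·0.328 = 0.187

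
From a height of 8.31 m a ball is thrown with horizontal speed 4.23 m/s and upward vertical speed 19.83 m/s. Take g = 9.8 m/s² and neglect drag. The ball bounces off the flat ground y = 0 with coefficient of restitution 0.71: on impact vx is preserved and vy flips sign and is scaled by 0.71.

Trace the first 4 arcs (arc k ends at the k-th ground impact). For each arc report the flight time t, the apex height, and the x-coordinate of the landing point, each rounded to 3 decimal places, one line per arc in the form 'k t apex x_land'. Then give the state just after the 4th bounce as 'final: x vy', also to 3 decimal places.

Arc 1: start y=8.310, vy=19.830 → t=4.430, apex=28.373, x_land=18.738, impact vy=-23.582
  bounce: vy ← 0.71·23.582 = 16.743
Arc 2: start y=0.000, vy=16.743 → t=3.417, apex=14.303, x_land=33.192, impact vy=-16.743
  bounce: vy ← 0.71·16.743 = 11.888
Arc 3: start y=0.000, vy=11.888 → t=2.426, apex=7.210, x_land=43.454, impact vy=-11.888
  bounce: vy ← 0.71·11.888 = 8.440
Arc 4: start y=0.000, vy=8.440 → t=1.722, apex=3.635, x_land=50.740, impact vy=-8.440
  bounce: vy ← 0.71·8.440 = 5.993

1 4.430 28.373 18.738
2 3.417 14.303 33.192
3 2.426 7.210 43.454
4 1.722 3.635 50.740
final: 50.740 5.993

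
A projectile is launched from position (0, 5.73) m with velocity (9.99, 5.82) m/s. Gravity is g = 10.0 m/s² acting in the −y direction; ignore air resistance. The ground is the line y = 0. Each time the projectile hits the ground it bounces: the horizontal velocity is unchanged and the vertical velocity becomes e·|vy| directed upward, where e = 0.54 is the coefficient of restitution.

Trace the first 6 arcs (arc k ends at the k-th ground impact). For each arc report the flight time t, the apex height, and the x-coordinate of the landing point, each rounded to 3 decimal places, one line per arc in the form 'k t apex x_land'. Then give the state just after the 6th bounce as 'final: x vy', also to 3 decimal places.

1 1.800 7.424 17.987
2 1.316 2.165 31.133
3 0.711 0.631 38.233
4 0.384 0.184 42.066
5 0.207 0.054 44.136
6 0.112 0.016 45.254
final: 45.254 0.302

Arc 1: start y=5.730, vy=5.820 → t=1.800, apex=7.424, x_land=17.987, impact vy=-12.185
  bounce: vy ← 0.54·12.185 = 6.580
Arc 2: start y=0.000, vy=6.580 → t=1.316, apex=2.165, x_land=31.133, impact vy=-6.580
  bounce: vy ← 0.54·6.580 = 3.553
Arc 3: start y=0.000, vy=3.553 → t=0.711, apex=0.631, x_land=38.233, impact vy=-3.553
  bounce: vy ← 0.54·3.553 = 1.919
Arc 4: start y=0.000, vy=1.919 → t=0.384, apex=0.184, x_land=42.066, impact vy=-1.919
  bounce: vy ← 0.54·1.919 = 1.036
Arc 5: start y=0.000, vy=1.036 → t=0.207, apex=0.054, x_land=44.136, impact vy=-1.036
  bounce: vy ← 0.54·1.036 = 0.559
Arc 6: start y=0.000, vy=0.559 → t=0.112, apex=0.016, x_land=45.254, impact vy=-0.559
  bounce: vy ← 0.54·0.559 = 0.302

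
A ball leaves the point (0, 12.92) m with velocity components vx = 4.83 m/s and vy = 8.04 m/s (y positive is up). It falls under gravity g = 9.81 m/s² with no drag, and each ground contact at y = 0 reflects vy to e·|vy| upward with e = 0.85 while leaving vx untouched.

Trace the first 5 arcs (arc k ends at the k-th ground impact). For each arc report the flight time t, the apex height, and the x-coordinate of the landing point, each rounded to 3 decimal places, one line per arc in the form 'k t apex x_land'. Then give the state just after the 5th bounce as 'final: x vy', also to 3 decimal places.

Arc 1: start y=12.920, vy=8.040 → t=2.638, apex=16.215, x_land=12.740, impact vy=-17.836
  bounce: vy ← 0.85·17.836 = 15.161
Arc 2: start y=0.000, vy=15.161 → t=3.091, apex=11.715, x_land=27.669, impact vy=-15.161
  bounce: vy ← 0.85·15.161 = 12.887
Arc 3: start y=0.000, vy=12.887 → t=2.627, apex=8.464, x_land=40.359, impact vy=-12.887
  bounce: vy ← 0.85·12.887 = 10.954
Arc 4: start y=0.000, vy=10.954 → t=2.233, apex=6.115, x_land=51.145, impact vy=-10.954
  bounce: vy ← 0.85·10.954 = 9.311
Arc 5: start y=0.000, vy=9.311 → t=1.898, apex=4.418, x_land=60.313, impact vy=-9.311
  bounce: vy ← 0.85·9.311 = 7.914

1 2.638 16.215 12.740
2 3.091 11.715 27.669
3 2.627 8.464 40.359
4 2.233 6.115 51.145
5 1.898 4.418 60.313
final: 60.313 7.914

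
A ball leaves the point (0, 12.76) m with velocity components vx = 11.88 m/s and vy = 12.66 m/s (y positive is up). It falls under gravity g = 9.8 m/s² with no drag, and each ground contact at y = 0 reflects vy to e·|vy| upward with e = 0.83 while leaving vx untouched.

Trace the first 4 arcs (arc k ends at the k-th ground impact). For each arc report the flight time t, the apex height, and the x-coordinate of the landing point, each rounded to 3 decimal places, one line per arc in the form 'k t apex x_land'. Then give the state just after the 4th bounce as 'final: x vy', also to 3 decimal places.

1 3.359 20.937 39.904
2 3.431 14.424 80.669
3 2.848 9.937 114.504
4 2.364 6.845 142.587
final: 142.587 9.614

Arc 1: start y=12.760, vy=12.660 → t=3.359, apex=20.937, x_land=39.904, impact vy=-20.258
  bounce: vy ← 0.83·20.258 = 16.814
Arc 2: start y=0.000, vy=16.814 → t=3.431, apex=14.424, x_land=80.669, impact vy=-16.814
  bounce: vy ← 0.83·16.814 = 13.955
Arc 3: start y=0.000, vy=13.955 → t=2.848, apex=9.937, x_land=114.504, impact vy=-13.955
  bounce: vy ← 0.83·13.955 = 11.583
Arc 4: start y=0.000, vy=11.583 → t=2.364, apex=6.845, x_land=142.587, impact vy=-11.583
  bounce: vy ← 0.83·11.583 = 9.614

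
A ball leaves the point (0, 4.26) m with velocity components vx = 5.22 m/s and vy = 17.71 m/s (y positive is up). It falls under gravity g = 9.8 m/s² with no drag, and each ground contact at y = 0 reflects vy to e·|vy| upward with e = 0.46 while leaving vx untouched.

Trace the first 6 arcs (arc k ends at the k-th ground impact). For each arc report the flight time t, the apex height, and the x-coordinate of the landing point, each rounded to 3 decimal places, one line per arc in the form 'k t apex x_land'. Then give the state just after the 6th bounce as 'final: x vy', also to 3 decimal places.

1 3.841 20.262 20.048
2 1.871 4.287 29.814
3 0.861 0.907 34.306
4 0.396 0.192 36.373
5 0.182 0.041 37.323
6 0.084 0.009 37.760
final: 37.760 0.189

Arc 1: start y=4.260, vy=17.710 → t=3.841, apex=20.262, x_land=20.048, impact vy=-19.928
  bounce: vy ← 0.46·19.928 = 9.167
Arc 2: start y=0.000, vy=9.167 → t=1.871, apex=4.287, x_land=29.814, impact vy=-9.167
  bounce: vy ← 0.46·9.167 = 4.217
Arc 3: start y=0.000, vy=4.217 → t=0.861, apex=0.907, x_land=34.306, impact vy=-4.217
  bounce: vy ← 0.46·4.217 = 1.940
Arc 4: start y=0.000, vy=1.940 → t=0.396, apex=0.192, x_land=36.373, impact vy=-1.940
  bounce: vy ← 0.46·1.940 = 0.892
Arc 5: start y=0.000, vy=0.892 → t=0.182, apex=0.041, x_land=37.323, impact vy=-0.892
  bounce: vy ← 0.46·0.892 = 0.410
Arc 6: start y=0.000, vy=0.410 → t=0.084, apex=0.009, x_land=37.760, impact vy=-0.410
  bounce: vy ← 0.46·0.410 = 0.189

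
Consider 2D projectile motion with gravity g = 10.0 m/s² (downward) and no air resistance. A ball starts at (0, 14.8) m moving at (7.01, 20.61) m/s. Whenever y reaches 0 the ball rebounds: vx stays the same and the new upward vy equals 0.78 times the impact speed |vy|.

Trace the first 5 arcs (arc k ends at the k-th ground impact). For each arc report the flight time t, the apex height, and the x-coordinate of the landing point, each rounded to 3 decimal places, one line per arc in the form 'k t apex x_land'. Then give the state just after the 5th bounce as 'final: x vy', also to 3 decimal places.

1 4.746 36.039 33.267
2 4.188 21.926 62.627
3 3.267 13.340 85.527
4 2.548 8.116 103.389
5 1.988 4.938 117.321
final: 117.321 7.751

Arc 1: start y=14.800, vy=20.610 → t=4.746, apex=36.039, x_land=33.267, impact vy=-26.847
  bounce: vy ← 0.78·26.847 = 20.941
Arc 2: start y=0.000, vy=20.941 → t=4.188, apex=21.926, x_land=62.627, impact vy=-20.941
  bounce: vy ← 0.78·20.941 = 16.334
Arc 3: start y=0.000, vy=16.334 → t=3.267, apex=13.340, x_land=85.527, impact vy=-16.334
  bounce: vy ← 0.78·16.334 = 12.740
Arc 4: start y=0.000, vy=12.740 → t=2.548, apex=8.116, x_land=103.389, impact vy=-12.740
  bounce: vy ← 0.78·12.740 = 9.938
Arc 5: start y=0.000, vy=9.938 → t=1.988, apex=4.938, x_land=117.321, impact vy=-9.938
  bounce: vy ← 0.78·9.938 = 7.751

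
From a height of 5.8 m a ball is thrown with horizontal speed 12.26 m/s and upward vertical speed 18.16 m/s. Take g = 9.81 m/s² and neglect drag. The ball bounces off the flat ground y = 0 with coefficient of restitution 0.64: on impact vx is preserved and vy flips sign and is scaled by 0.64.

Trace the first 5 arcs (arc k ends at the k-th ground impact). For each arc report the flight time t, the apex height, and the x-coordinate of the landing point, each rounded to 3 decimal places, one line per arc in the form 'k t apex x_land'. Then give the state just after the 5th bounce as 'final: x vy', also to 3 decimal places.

1 3.998 22.609 49.017
2 2.748 9.261 82.708
3 1.759 3.793 104.271
4 1.126 1.554 118.070
5 0.720 0.636 126.902
final: 126.902 2.261

Arc 1: start y=5.800, vy=18.160 → t=3.998, apex=22.609, x_land=49.017, impact vy=-21.061
  bounce: vy ← 0.64·21.061 = 13.479
Arc 2: start y=0.000, vy=13.479 → t=2.748, apex=9.261, x_land=82.708, impact vy=-13.479
  bounce: vy ← 0.64·13.479 = 8.627
Arc 3: start y=0.000, vy=8.627 → t=1.759, apex=3.793, x_land=104.271, impact vy=-8.627
  bounce: vy ← 0.64·8.627 = 5.521
Arc 4: start y=0.000, vy=5.521 → t=1.126, apex=1.554, x_land=118.070, impact vy=-5.521
  bounce: vy ← 0.64·5.521 = 3.534
Arc 5: start y=0.000, vy=3.534 → t=0.720, apex=0.636, x_land=126.902, impact vy=-3.534
  bounce: vy ← 0.64·3.534 = 2.261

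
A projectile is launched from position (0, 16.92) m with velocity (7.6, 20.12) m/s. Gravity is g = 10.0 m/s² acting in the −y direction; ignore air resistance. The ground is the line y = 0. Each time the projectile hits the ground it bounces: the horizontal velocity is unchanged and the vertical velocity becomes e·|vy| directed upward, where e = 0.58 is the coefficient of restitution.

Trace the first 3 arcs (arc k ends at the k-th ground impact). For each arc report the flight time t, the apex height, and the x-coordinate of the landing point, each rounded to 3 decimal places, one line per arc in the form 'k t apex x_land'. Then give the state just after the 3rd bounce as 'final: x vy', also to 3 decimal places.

Arc 1: start y=16.920, vy=20.120 → t=4.738, apex=37.161, x_land=36.010, impact vy=-27.262
  bounce: vy ← 0.58·27.262 = 15.812
Arc 2: start y=0.000, vy=15.812 → t=3.162, apex=12.501, x_land=60.044, impact vy=-15.812
  bounce: vy ← 0.58·15.812 = 9.171
Arc 3: start y=0.000, vy=9.171 → t=1.834, apex=4.205, x_land=73.984, impact vy=-9.171
  bounce: vy ← 0.58·9.171 = 5.319

1 4.738 37.161 36.010
2 3.162 12.501 60.044
3 1.834 4.205 73.984
final: 73.984 5.319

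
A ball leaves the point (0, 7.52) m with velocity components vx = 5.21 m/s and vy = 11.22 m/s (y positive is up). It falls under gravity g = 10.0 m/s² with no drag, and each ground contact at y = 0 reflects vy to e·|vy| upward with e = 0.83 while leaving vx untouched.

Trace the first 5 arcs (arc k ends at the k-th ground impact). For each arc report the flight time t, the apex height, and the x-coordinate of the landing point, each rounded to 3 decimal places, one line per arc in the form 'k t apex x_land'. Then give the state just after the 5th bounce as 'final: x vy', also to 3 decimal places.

1 2.784 13.814 14.506
2 2.759 9.517 28.881
3 2.290 6.556 40.813
4 1.901 4.516 50.716
5 1.578 3.111 58.936
final: 58.936 6.547

Arc 1: start y=7.520, vy=11.220 → t=2.784, apex=13.814, x_land=14.506, impact vy=-16.622
  bounce: vy ← 0.83·16.622 = 13.796
Arc 2: start y=0.000, vy=13.796 → t=2.759, apex=9.517, x_land=28.881, impact vy=-13.796
  bounce: vy ← 0.83·13.796 = 11.451
Arc 3: start y=0.000, vy=11.451 → t=2.290, apex=6.556, x_land=40.813, impact vy=-11.451
  bounce: vy ← 0.83·11.451 = 9.504
Arc 4: start y=0.000, vy=9.504 → t=1.901, apex=4.516, x_land=50.716, impact vy=-9.504
  bounce: vy ← 0.83·9.504 = 7.888
Arc 5: start y=0.000, vy=7.888 → t=1.578, apex=3.111, x_land=58.936, impact vy=-7.888
  bounce: vy ← 0.83·7.888 = 6.547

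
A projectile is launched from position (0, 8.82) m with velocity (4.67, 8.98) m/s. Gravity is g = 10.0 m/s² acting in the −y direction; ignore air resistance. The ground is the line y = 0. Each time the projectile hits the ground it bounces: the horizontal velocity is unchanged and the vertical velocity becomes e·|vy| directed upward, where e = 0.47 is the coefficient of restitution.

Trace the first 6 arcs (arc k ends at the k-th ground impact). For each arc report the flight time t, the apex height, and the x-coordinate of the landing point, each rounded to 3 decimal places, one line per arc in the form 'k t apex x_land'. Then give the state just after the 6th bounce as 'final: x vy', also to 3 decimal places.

Arc 1: start y=8.820, vy=8.980 → t=2.501, apex=12.852, x_land=11.681, impact vy=-16.032
  bounce: vy ← 0.47·16.032 = 7.535
Arc 2: start y=0.000, vy=7.535 → t=1.507, apex=2.839, x_land=18.719, impact vy=-7.535
  bounce: vy ← 0.47·7.535 = 3.542
Arc 3: start y=0.000, vy=3.542 → t=0.708, apex=0.627, x_land=22.027, impact vy=-3.542
  bounce: vy ← 0.47·3.542 = 1.665
Arc 4: start y=0.000, vy=1.665 → t=0.333, apex=0.139, x_land=23.581, impact vy=-1.665
  bounce: vy ← 0.47·1.665 = 0.782
Arc 5: start y=0.000, vy=0.782 → t=0.156, apex=0.031, x_land=24.312, impact vy=-0.782
  bounce: vy ← 0.47·0.782 = 0.368
Arc 6: start y=0.000, vy=0.368 → t=0.074, apex=0.007, x_land=24.655, impact vy=-0.368
  bounce: vy ← 0.47·0.368 = 0.173

1 2.501 12.852 11.681
2 1.507 2.839 18.719
3 0.708 0.627 22.027
4 0.333 0.139 23.581
5 0.156 0.031 24.312
6 0.074 0.007 24.655
final: 24.655 0.173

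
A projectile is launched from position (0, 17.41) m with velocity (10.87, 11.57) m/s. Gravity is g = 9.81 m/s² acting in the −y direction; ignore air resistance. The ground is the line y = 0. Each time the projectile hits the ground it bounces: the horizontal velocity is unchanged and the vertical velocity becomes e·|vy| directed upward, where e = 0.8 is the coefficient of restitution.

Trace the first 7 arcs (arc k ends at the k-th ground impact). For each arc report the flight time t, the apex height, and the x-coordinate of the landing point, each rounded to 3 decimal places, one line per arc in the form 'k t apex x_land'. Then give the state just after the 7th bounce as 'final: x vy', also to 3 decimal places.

Arc 1: start y=17.410, vy=11.570 → t=3.402, apex=24.233, x_land=36.981, impact vy=-21.805
  bounce: vy ← 0.8·21.805 = 17.444
Arc 2: start y=0.000, vy=17.444 → t=3.556, apex=15.509, x_land=75.638, impact vy=-17.444
  bounce: vy ← 0.8·17.444 = 13.955
Arc 3: start y=0.000, vy=13.955 → t=2.845, apex=9.926, x_land=106.564, impact vy=-13.955
  bounce: vy ← 0.8·13.955 = 11.164
Arc 4: start y=0.000, vy=11.164 → t=2.276, apex=6.353, x_land=131.305, impact vy=-11.164
  bounce: vy ← 0.8·11.164 = 8.931
Arc 5: start y=0.000, vy=8.931 → t=1.821, apex=4.066, x_land=151.098, impact vy=-8.931
  bounce: vy ← 0.8·8.931 = 7.145
Arc 6: start y=0.000, vy=7.145 → t=1.457, apex=2.602, x_land=166.932, impact vy=-7.145
  bounce: vy ← 0.8·7.145 = 5.716
Arc 7: start y=0.000, vy=5.716 → t=1.165, apex=1.665, x_land=179.599, impact vy=-5.716
  bounce: vy ← 0.8·5.716 = 4.573

1 3.402 24.233 36.981
2 3.556 15.509 75.638
3 2.845 9.926 106.564
4 2.276 6.353 131.305
5 1.821 4.066 151.098
6 1.457 2.602 166.932
7 1.165 1.665 179.599
final: 179.599 4.573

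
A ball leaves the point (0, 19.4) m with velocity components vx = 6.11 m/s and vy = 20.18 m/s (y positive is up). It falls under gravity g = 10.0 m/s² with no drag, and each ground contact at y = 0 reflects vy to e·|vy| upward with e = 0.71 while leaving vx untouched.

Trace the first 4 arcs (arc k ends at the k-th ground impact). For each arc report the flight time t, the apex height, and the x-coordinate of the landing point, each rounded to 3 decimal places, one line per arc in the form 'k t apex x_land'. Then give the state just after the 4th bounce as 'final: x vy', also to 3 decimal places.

Arc 1: start y=19.400, vy=20.180 → t=4.838, apex=39.762, x_land=29.560, impact vy=-28.200
  bounce: vy ← 0.71·28.200 = 20.022
Arc 2: start y=0.000, vy=20.022 → t=4.004, apex=20.044, x_land=54.027, impact vy=-20.022
  bounce: vy ← 0.71·20.022 = 14.216
Arc 3: start y=0.000, vy=14.216 → t=2.843, apex=10.104, x_land=71.398, impact vy=-14.216
  bounce: vy ← 0.71·14.216 = 10.093
Arc 4: start y=0.000, vy=10.093 → t=2.019, apex=5.093, x_land=83.732, impact vy=-10.093
  bounce: vy ← 0.71·10.093 = 7.166

1 4.838 39.762 29.560
2 4.004 20.044 54.027
3 2.843 10.104 71.398
4 2.019 5.093 83.732
final: 83.732 7.166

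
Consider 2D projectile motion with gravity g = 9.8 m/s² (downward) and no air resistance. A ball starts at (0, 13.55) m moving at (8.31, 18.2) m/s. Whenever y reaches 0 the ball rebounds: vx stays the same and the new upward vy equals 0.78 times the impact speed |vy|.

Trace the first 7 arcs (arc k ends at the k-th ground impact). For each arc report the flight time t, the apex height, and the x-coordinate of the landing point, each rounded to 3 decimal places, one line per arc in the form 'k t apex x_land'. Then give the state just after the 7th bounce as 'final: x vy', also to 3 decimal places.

Arc 1: start y=13.550, vy=18.200 → t=4.350, apex=30.450, x_land=36.148, impact vy=-24.430
  bounce: vy ← 0.78·24.430 = 19.055
Arc 2: start y=0.000, vy=19.055 → t=3.889, apex=18.526, x_land=68.465, impact vy=-19.055
  bounce: vy ← 0.78·19.055 = 14.863
Arc 3: start y=0.000, vy=14.863 → t=3.033, apex=11.271, x_land=93.671, impact vy=-14.863
  bounce: vy ← 0.78·14.863 = 11.593
Arc 4: start y=0.000, vy=11.593 → t=2.366, apex=6.857, x_land=113.333, impact vy=-11.593
  bounce: vy ← 0.78·11.593 = 9.043
Arc 5: start y=0.000, vy=9.043 → t=1.845, apex=4.172, x_land=128.668, impact vy=-9.043
  bounce: vy ← 0.78·9.043 = 7.053
Arc 6: start y=0.000, vy=7.053 → t=1.439, apex=2.538, x_land=140.630, impact vy=-7.053
  bounce: vy ← 0.78·7.053 = 5.502
Arc 7: start y=0.000, vy=5.502 → t=1.123, apex=1.544, x_land=149.961, impact vy=-5.502
  bounce: vy ← 0.78·5.502 = 4.291

1 4.350 30.450 36.148
2 3.889 18.526 68.465
3 3.033 11.271 93.671
4 2.366 6.857 113.333
5 1.845 4.172 128.668
6 1.439 2.538 140.630
7 1.123 1.544 149.961
final: 149.961 4.291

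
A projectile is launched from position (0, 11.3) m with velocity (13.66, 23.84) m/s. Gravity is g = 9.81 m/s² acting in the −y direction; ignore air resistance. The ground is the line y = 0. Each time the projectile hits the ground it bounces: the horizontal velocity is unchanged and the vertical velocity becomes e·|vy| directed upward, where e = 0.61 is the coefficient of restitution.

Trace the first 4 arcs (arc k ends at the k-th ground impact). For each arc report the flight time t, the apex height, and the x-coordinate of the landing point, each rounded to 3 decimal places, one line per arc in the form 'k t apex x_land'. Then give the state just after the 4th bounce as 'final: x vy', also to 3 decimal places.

1 5.295 40.268 72.335
2 3.496 14.984 120.085
3 2.132 5.575 149.212
4 1.301 2.075 166.980
final: 166.980 3.892

Arc 1: start y=11.300, vy=23.840 → t=5.295, apex=40.268, x_land=72.335, impact vy=-28.108
  bounce: vy ← 0.61·28.108 = 17.146
Arc 2: start y=0.000, vy=17.146 → t=3.496, apex=14.984, x_land=120.085, impact vy=-17.146
  bounce: vy ← 0.61·17.146 = 10.459
Arc 3: start y=0.000, vy=10.459 → t=2.132, apex=5.575, x_land=149.212, impact vy=-10.459
  bounce: vy ← 0.61·10.459 = 6.380
Arc 4: start y=0.000, vy=6.380 → t=1.301, apex=2.075, x_land=166.980, impact vy=-6.380
  bounce: vy ← 0.61·6.380 = 3.892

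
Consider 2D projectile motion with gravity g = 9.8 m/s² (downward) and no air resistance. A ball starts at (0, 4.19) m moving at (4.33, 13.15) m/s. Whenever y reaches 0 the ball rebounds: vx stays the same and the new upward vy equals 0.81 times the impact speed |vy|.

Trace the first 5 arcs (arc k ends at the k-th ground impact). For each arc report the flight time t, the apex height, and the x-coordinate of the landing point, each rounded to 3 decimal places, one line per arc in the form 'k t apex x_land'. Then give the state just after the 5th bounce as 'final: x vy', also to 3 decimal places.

Arc 1: start y=4.190, vy=13.150 → t=2.971, apex=13.013, x_land=12.866, impact vy=-15.970
  bounce: vy ← 0.81·15.970 = 12.936
Arc 2: start y=0.000, vy=12.936 → t=2.640, apex=8.538, x_land=24.297, impact vy=-12.936
  bounce: vy ← 0.81·12.936 = 10.478
Arc 3: start y=0.000, vy=10.478 → t=2.138, apex=5.601, x_land=33.557, impact vy=-10.478
  bounce: vy ← 0.81·10.478 = 8.487
Arc 4: start y=0.000, vy=8.487 → t=1.732, apex=3.675, x_land=41.057, impact vy=-8.487
  bounce: vy ← 0.81·8.487 = 6.875
Arc 5: start y=0.000, vy=6.875 → t=1.403, apex=2.411, x_land=47.131, impact vy=-6.875
  bounce: vy ← 0.81·6.875 = 5.568

1 2.971 13.013 12.866
2 2.640 8.538 24.297
3 2.138 5.601 33.557
4 1.732 3.675 41.057
5 1.403 2.411 47.131
final: 47.131 5.568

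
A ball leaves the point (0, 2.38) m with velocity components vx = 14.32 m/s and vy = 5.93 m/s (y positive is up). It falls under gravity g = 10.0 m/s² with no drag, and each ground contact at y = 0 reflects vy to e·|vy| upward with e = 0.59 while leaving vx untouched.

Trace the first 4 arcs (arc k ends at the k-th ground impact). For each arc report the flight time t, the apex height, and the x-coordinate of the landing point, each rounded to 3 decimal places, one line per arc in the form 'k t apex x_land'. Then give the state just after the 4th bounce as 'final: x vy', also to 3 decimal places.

1 1.503 4.138 21.519
2 1.074 1.441 36.892
3 0.633 0.501 45.962
4 0.374 0.175 51.313
final: 51.313 1.102

Arc 1: start y=2.380, vy=5.930 → t=1.503, apex=4.138, x_land=21.519, impact vy=-9.098
  bounce: vy ← 0.59·9.098 = 5.368
Arc 2: start y=0.000, vy=5.368 → t=1.074, apex=1.441, x_land=36.892, impact vy=-5.368
  bounce: vy ← 0.59·5.368 = 3.167
Arc 3: start y=0.000, vy=3.167 → t=0.633, apex=0.501, x_land=45.962, impact vy=-3.167
  bounce: vy ← 0.59·3.167 = 1.868
Arc 4: start y=0.000, vy=1.868 → t=0.374, apex=0.175, x_land=51.313, impact vy=-1.868
  bounce: vy ← 0.59·1.868 = 1.102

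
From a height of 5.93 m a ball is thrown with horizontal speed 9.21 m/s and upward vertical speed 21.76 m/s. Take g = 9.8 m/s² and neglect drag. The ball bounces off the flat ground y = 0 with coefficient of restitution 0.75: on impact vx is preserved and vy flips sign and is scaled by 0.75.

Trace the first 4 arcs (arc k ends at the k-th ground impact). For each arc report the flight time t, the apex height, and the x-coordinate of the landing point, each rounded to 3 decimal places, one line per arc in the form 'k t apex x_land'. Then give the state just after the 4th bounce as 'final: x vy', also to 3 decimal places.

1 4.698 30.088 43.272
2 3.717 16.925 77.506
3 2.788 9.520 103.181
4 2.091 5.355 122.437
final: 122.437 7.684

Arc 1: start y=5.930, vy=21.760 → t=4.698, apex=30.088, x_land=43.272, impact vy=-24.284
  bounce: vy ← 0.75·24.284 = 18.213
Arc 2: start y=0.000, vy=18.213 → t=3.717, apex=16.925, x_land=77.506, impact vy=-18.213
  bounce: vy ← 0.75·18.213 = 13.660
Arc 3: start y=0.000, vy=13.660 → t=2.788, apex=9.520, x_land=103.181, impact vy=-13.660
  bounce: vy ← 0.75·13.660 = 10.245
Arc 4: start y=0.000, vy=10.245 → t=2.091, apex=5.355, x_land=122.437, impact vy=-10.245
  bounce: vy ← 0.75·10.245 = 7.684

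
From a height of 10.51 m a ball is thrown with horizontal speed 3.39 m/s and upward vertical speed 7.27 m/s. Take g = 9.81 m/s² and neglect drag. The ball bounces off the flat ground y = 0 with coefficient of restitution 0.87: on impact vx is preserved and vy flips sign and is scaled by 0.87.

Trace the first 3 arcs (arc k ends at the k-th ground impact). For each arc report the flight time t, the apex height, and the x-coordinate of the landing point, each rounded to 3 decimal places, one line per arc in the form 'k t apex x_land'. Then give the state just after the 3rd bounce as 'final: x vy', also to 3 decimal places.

1 2.382 13.204 8.074
2 2.855 9.994 17.752
3 2.484 7.564 26.172
final: 26.172 10.599

Arc 1: start y=10.510, vy=7.270 → t=2.382, apex=13.204, x_land=8.074, impact vy=-16.095
  bounce: vy ← 0.87·16.095 = 14.003
Arc 2: start y=0.000, vy=14.003 → t=2.855, apex=9.994, x_land=17.752, impact vy=-14.003
  bounce: vy ← 0.87·14.003 = 12.183
Arc 3: start y=0.000, vy=12.183 → t=2.484, apex=7.564, x_land=26.172, impact vy=-12.183
  bounce: vy ← 0.87·12.183 = 10.599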